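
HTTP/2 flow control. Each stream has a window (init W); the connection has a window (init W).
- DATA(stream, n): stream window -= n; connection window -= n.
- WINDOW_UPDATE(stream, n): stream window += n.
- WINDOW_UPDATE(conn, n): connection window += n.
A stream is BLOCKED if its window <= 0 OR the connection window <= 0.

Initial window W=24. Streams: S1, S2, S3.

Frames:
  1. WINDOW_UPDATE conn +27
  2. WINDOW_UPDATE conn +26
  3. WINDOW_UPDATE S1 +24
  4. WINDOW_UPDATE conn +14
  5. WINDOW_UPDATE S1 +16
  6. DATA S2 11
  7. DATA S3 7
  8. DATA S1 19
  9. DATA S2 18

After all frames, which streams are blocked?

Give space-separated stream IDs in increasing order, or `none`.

Answer: S2

Derivation:
Op 1: conn=51 S1=24 S2=24 S3=24 blocked=[]
Op 2: conn=77 S1=24 S2=24 S3=24 blocked=[]
Op 3: conn=77 S1=48 S2=24 S3=24 blocked=[]
Op 4: conn=91 S1=48 S2=24 S3=24 blocked=[]
Op 5: conn=91 S1=64 S2=24 S3=24 blocked=[]
Op 6: conn=80 S1=64 S2=13 S3=24 blocked=[]
Op 7: conn=73 S1=64 S2=13 S3=17 blocked=[]
Op 8: conn=54 S1=45 S2=13 S3=17 blocked=[]
Op 9: conn=36 S1=45 S2=-5 S3=17 blocked=[2]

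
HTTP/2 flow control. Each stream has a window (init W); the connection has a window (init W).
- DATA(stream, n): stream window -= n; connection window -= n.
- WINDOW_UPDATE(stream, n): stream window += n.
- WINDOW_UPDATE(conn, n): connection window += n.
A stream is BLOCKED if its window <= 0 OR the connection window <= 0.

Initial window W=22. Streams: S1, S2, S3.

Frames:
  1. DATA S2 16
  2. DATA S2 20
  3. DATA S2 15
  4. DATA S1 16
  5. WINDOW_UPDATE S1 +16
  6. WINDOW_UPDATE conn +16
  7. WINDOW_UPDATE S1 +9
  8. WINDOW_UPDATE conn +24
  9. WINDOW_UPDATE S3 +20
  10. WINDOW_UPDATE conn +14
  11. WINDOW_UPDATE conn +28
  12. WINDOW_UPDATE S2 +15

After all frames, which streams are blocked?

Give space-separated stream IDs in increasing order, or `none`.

Answer: S2

Derivation:
Op 1: conn=6 S1=22 S2=6 S3=22 blocked=[]
Op 2: conn=-14 S1=22 S2=-14 S3=22 blocked=[1, 2, 3]
Op 3: conn=-29 S1=22 S2=-29 S3=22 blocked=[1, 2, 3]
Op 4: conn=-45 S1=6 S2=-29 S3=22 blocked=[1, 2, 3]
Op 5: conn=-45 S1=22 S2=-29 S3=22 blocked=[1, 2, 3]
Op 6: conn=-29 S1=22 S2=-29 S3=22 blocked=[1, 2, 3]
Op 7: conn=-29 S1=31 S2=-29 S3=22 blocked=[1, 2, 3]
Op 8: conn=-5 S1=31 S2=-29 S3=22 blocked=[1, 2, 3]
Op 9: conn=-5 S1=31 S2=-29 S3=42 blocked=[1, 2, 3]
Op 10: conn=9 S1=31 S2=-29 S3=42 blocked=[2]
Op 11: conn=37 S1=31 S2=-29 S3=42 blocked=[2]
Op 12: conn=37 S1=31 S2=-14 S3=42 blocked=[2]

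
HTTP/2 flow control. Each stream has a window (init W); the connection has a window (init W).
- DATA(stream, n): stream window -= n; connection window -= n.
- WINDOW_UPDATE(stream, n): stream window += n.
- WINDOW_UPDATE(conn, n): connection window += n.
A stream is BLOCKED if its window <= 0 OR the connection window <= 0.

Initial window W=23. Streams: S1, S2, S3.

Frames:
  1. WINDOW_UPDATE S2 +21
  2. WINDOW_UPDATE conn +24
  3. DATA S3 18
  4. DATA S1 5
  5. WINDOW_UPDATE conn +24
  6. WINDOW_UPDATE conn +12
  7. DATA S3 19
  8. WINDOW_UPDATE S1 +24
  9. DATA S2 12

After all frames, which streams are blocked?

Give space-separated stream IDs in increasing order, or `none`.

Op 1: conn=23 S1=23 S2=44 S3=23 blocked=[]
Op 2: conn=47 S1=23 S2=44 S3=23 blocked=[]
Op 3: conn=29 S1=23 S2=44 S3=5 blocked=[]
Op 4: conn=24 S1=18 S2=44 S3=5 blocked=[]
Op 5: conn=48 S1=18 S2=44 S3=5 blocked=[]
Op 6: conn=60 S1=18 S2=44 S3=5 blocked=[]
Op 7: conn=41 S1=18 S2=44 S3=-14 blocked=[3]
Op 8: conn=41 S1=42 S2=44 S3=-14 blocked=[3]
Op 9: conn=29 S1=42 S2=32 S3=-14 blocked=[3]

Answer: S3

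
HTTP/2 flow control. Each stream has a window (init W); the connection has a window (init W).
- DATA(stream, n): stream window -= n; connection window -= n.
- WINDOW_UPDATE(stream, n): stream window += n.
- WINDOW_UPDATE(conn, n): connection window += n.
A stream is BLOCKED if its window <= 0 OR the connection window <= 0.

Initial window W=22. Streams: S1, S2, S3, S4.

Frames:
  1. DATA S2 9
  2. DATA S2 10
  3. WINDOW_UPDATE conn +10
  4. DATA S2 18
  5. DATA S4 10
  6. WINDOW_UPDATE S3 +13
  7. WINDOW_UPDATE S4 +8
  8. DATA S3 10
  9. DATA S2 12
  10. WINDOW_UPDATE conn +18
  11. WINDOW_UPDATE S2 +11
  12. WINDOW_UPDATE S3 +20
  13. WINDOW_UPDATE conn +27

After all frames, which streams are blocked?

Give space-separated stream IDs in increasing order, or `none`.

Answer: S2

Derivation:
Op 1: conn=13 S1=22 S2=13 S3=22 S4=22 blocked=[]
Op 2: conn=3 S1=22 S2=3 S3=22 S4=22 blocked=[]
Op 3: conn=13 S1=22 S2=3 S3=22 S4=22 blocked=[]
Op 4: conn=-5 S1=22 S2=-15 S3=22 S4=22 blocked=[1, 2, 3, 4]
Op 5: conn=-15 S1=22 S2=-15 S3=22 S4=12 blocked=[1, 2, 3, 4]
Op 6: conn=-15 S1=22 S2=-15 S3=35 S4=12 blocked=[1, 2, 3, 4]
Op 7: conn=-15 S1=22 S2=-15 S3=35 S4=20 blocked=[1, 2, 3, 4]
Op 8: conn=-25 S1=22 S2=-15 S3=25 S4=20 blocked=[1, 2, 3, 4]
Op 9: conn=-37 S1=22 S2=-27 S3=25 S4=20 blocked=[1, 2, 3, 4]
Op 10: conn=-19 S1=22 S2=-27 S3=25 S4=20 blocked=[1, 2, 3, 4]
Op 11: conn=-19 S1=22 S2=-16 S3=25 S4=20 blocked=[1, 2, 3, 4]
Op 12: conn=-19 S1=22 S2=-16 S3=45 S4=20 blocked=[1, 2, 3, 4]
Op 13: conn=8 S1=22 S2=-16 S3=45 S4=20 blocked=[2]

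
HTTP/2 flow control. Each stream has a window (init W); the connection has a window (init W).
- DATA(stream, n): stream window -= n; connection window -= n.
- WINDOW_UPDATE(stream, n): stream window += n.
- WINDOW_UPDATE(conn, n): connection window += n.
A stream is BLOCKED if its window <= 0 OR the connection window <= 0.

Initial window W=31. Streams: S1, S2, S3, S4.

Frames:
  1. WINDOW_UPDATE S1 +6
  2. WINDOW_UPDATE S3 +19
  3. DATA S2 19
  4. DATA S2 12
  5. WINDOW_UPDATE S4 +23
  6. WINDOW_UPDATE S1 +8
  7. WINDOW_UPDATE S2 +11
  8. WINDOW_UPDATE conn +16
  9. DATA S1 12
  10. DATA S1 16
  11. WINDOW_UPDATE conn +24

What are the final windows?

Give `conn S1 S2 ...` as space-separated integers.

Answer: 12 17 11 50 54

Derivation:
Op 1: conn=31 S1=37 S2=31 S3=31 S4=31 blocked=[]
Op 2: conn=31 S1=37 S2=31 S3=50 S4=31 blocked=[]
Op 3: conn=12 S1=37 S2=12 S3=50 S4=31 blocked=[]
Op 4: conn=0 S1=37 S2=0 S3=50 S4=31 blocked=[1, 2, 3, 4]
Op 5: conn=0 S1=37 S2=0 S3=50 S4=54 blocked=[1, 2, 3, 4]
Op 6: conn=0 S1=45 S2=0 S3=50 S4=54 blocked=[1, 2, 3, 4]
Op 7: conn=0 S1=45 S2=11 S3=50 S4=54 blocked=[1, 2, 3, 4]
Op 8: conn=16 S1=45 S2=11 S3=50 S4=54 blocked=[]
Op 9: conn=4 S1=33 S2=11 S3=50 S4=54 blocked=[]
Op 10: conn=-12 S1=17 S2=11 S3=50 S4=54 blocked=[1, 2, 3, 4]
Op 11: conn=12 S1=17 S2=11 S3=50 S4=54 blocked=[]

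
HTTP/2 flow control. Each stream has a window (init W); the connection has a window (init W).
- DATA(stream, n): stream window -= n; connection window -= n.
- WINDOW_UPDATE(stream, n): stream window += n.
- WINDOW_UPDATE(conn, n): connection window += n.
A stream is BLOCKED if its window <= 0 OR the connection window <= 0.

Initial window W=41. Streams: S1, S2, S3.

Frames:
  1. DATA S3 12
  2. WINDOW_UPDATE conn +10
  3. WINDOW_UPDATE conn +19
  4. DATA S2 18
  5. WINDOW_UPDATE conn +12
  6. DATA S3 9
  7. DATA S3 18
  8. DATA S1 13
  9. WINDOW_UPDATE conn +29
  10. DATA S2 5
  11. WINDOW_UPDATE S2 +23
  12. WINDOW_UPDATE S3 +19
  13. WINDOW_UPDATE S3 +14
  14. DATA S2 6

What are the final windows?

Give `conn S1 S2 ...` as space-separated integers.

Op 1: conn=29 S1=41 S2=41 S3=29 blocked=[]
Op 2: conn=39 S1=41 S2=41 S3=29 blocked=[]
Op 3: conn=58 S1=41 S2=41 S3=29 blocked=[]
Op 4: conn=40 S1=41 S2=23 S3=29 blocked=[]
Op 5: conn=52 S1=41 S2=23 S3=29 blocked=[]
Op 6: conn=43 S1=41 S2=23 S3=20 blocked=[]
Op 7: conn=25 S1=41 S2=23 S3=2 blocked=[]
Op 8: conn=12 S1=28 S2=23 S3=2 blocked=[]
Op 9: conn=41 S1=28 S2=23 S3=2 blocked=[]
Op 10: conn=36 S1=28 S2=18 S3=2 blocked=[]
Op 11: conn=36 S1=28 S2=41 S3=2 blocked=[]
Op 12: conn=36 S1=28 S2=41 S3=21 blocked=[]
Op 13: conn=36 S1=28 S2=41 S3=35 blocked=[]
Op 14: conn=30 S1=28 S2=35 S3=35 blocked=[]

Answer: 30 28 35 35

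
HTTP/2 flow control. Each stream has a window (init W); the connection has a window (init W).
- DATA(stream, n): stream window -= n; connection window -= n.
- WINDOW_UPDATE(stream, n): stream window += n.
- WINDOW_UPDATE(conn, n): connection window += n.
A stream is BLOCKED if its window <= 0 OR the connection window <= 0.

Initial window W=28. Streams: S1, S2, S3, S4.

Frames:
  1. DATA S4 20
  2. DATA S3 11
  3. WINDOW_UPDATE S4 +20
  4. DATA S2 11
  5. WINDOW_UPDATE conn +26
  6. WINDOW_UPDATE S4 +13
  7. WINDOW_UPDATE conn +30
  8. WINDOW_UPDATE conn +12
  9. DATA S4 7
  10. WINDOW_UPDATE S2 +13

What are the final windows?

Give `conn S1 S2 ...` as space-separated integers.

Answer: 47 28 30 17 34

Derivation:
Op 1: conn=8 S1=28 S2=28 S3=28 S4=8 blocked=[]
Op 2: conn=-3 S1=28 S2=28 S3=17 S4=8 blocked=[1, 2, 3, 4]
Op 3: conn=-3 S1=28 S2=28 S3=17 S4=28 blocked=[1, 2, 3, 4]
Op 4: conn=-14 S1=28 S2=17 S3=17 S4=28 blocked=[1, 2, 3, 4]
Op 5: conn=12 S1=28 S2=17 S3=17 S4=28 blocked=[]
Op 6: conn=12 S1=28 S2=17 S3=17 S4=41 blocked=[]
Op 7: conn=42 S1=28 S2=17 S3=17 S4=41 blocked=[]
Op 8: conn=54 S1=28 S2=17 S3=17 S4=41 blocked=[]
Op 9: conn=47 S1=28 S2=17 S3=17 S4=34 blocked=[]
Op 10: conn=47 S1=28 S2=30 S3=17 S4=34 blocked=[]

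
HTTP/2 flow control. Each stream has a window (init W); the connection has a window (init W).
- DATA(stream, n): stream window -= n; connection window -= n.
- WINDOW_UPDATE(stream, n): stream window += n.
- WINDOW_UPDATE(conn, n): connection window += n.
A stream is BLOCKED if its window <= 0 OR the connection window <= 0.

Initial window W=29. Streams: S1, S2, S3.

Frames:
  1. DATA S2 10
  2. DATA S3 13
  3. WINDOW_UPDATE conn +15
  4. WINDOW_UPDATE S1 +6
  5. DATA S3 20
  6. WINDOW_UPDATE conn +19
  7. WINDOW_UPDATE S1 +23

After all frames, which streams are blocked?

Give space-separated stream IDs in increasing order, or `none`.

Op 1: conn=19 S1=29 S2=19 S3=29 blocked=[]
Op 2: conn=6 S1=29 S2=19 S3=16 blocked=[]
Op 3: conn=21 S1=29 S2=19 S3=16 blocked=[]
Op 4: conn=21 S1=35 S2=19 S3=16 blocked=[]
Op 5: conn=1 S1=35 S2=19 S3=-4 blocked=[3]
Op 6: conn=20 S1=35 S2=19 S3=-4 blocked=[3]
Op 7: conn=20 S1=58 S2=19 S3=-4 blocked=[3]

Answer: S3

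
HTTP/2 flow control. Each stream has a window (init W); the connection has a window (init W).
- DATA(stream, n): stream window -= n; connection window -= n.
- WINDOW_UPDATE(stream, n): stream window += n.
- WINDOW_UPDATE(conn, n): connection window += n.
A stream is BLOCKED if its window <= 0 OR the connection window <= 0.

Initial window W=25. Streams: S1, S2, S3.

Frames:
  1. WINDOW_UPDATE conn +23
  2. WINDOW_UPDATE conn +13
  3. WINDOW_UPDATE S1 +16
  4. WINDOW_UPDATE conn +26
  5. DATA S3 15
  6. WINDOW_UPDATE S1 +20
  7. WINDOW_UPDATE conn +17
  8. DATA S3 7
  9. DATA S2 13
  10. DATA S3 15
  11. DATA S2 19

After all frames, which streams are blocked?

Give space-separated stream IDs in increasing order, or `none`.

Answer: S2 S3

Derivation:
Op 1: conn=48 S1=25 S2=25 S3=25 blocked=[]
Op 2: conn=61 S1=25 S2=25 S3=25 blocked=[]
Op 3: conn=61 S1=41 S2=25 S3=25 blocked=[]
Op 4: conn=87 S1=41 S2=25 S3=25 blocked=[]
Op 5: conn=72 S1=41 S2=25 S3=10 blocked=[]
Op 6: conn=72 S1=61 S2=25 S3=10 blocked=[]
Op 7: conn=89 S1=61 S2=25 S3=10 blocked=[]
Op 8: conn=82 S1=61 S2=25 S3=3 blocked=[]
Op 9: conn=69 S1=61 S2=12 S3=3 blocked=[]
Op 10: conn=54 S1=61 S2=12 S3=-12 blocked=[3]
Op 11: conn=35 S1=61 S2=-7 S3=-12 blocked=[2, 3]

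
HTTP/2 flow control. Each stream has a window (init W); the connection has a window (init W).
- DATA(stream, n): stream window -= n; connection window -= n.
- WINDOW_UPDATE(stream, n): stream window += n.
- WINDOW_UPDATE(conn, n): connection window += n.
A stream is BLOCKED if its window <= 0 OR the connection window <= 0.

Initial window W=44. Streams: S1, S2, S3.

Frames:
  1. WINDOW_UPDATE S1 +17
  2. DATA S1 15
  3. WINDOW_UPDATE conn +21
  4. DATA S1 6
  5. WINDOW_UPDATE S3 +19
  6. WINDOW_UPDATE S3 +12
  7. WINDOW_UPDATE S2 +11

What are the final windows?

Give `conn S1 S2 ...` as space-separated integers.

Answer: 44 40 55 75

Derivation:
Op 1: conn=44 S1=61 S2=44 S3=44 blocked=[]
Op 2: conn=29 S1=46 S2=44 S3=44 blocked=[]
Op 3: conn=50 S1=46 S2=44 S3=44 blocked=[]
Op 4: conn=44 S1=40 S2=44 S3=44 blocked=[]
Op 5: conn=44 S1=40 S2=44 S3=63 blocked=[]
Op 6: conn=44 S1=40 S2=44 S3=75 blocked=[]
Op 7: conn=44 S1=40 S2=55 S3=75 blocked=[]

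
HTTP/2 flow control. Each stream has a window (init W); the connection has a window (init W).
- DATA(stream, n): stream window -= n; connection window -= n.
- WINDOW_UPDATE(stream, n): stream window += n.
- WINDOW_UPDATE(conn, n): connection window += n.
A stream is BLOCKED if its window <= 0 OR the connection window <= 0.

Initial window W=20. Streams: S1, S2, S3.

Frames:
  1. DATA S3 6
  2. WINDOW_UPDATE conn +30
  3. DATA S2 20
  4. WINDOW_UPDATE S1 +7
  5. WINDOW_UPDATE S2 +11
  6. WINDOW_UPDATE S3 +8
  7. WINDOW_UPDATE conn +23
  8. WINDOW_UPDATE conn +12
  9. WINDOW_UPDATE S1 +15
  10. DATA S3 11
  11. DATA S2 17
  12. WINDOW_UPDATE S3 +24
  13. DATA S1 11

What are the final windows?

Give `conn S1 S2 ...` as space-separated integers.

Op 1: conn=14 S1=20 S2=20 S3=14 blocked=[]
Op 2: conn=44 S1=20 S2=20 S3=14 blocked=[]
Op 3: conn=24 S1=20 S2=0 S3=14 blocked=[2]
Op 4: conn=24 S1=27 S2=0 S3=14 blocked=[2]
Op 5: conn=24 S1=27 S2=11 S3=14 blocked=[]
Op 6: conn=24 S1=27 S2=11 S3=22 blocked=[]
Op 7: conn=47 S1=27 S2=11 S3=22 blocked=[]
Op 8: conn=59 S1=27 S2=11 S3=22 blocked=[]
Op 9: conn=59 S1=42 S2=11 S3=22 blocked=[]
Op 10: conn=48 S1=42 S2=11 S3=11 blocked=[]
Op 11: conn=31 S1=42 S2=-6 S3=11 blocked=[2]
Op 12: conn=31 S1=42 S2=-6 S3=35 blocked=[2]
Op 13: conn=20 S1=31 S2=-6 S3=35 blocked=[2]

Answer: 20 31 -6 35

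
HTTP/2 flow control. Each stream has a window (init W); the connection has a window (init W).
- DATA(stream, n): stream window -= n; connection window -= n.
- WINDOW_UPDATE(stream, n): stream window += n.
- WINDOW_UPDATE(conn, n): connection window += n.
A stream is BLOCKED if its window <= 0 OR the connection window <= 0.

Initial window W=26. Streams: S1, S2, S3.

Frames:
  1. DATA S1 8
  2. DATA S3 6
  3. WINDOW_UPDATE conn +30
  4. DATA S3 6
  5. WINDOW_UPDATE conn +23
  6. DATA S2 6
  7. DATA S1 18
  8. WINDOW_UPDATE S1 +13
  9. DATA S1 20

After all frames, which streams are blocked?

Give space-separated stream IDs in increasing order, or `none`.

Answer: S1

Derivation:
Op 1: conn=18 S1=18 S2=26 S3=26 blocked=[]
Op 2: conn=12 S1=18 S2=26 S3=20 blocked=[]
Op 3: conn=42 S1=18 S2=26 S3=20 blocked=[]
Op 4: conn=36 S1=18 S2=26 S3=14 blocked=[]
Op 5: conn=59 S1=18 S2=26 S3=14 blocked=[]
Op 6: conn=53 S1=18 S2=20 S3=14 blocked=[]
Op 7: conn=35 S1=0 S2=20 S3=14 blocked=[1]
Op 8: conn=35 S1=13 S2=20 S3=14 blocked=[]
Op 9: conn=15 S1=-7 S2=20 S3=14 blocked=[1]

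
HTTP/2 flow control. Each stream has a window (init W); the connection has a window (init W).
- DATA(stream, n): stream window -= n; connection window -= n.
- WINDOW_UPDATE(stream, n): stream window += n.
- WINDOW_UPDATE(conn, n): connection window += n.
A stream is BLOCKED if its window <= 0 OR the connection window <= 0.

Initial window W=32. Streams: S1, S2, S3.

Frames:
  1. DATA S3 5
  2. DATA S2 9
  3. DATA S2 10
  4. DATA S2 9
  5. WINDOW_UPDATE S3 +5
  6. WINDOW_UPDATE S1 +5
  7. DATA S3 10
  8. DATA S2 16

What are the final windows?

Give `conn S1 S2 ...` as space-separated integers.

Op 1: conn=27 S1=32 S2=32 S3=27 blocked=[]
Op 2: conn=18 S1=32 S2=23 S3=27 blocked=[]
Op 3: conn=8 S1=32 S2=13 S3=27 blocked=[]
Op 4: conn=-1 S1=32 S2=4 S3=27 blocked=[1, 2, 3]
Op 5: conn=-1 S1=32 S2=4 S3=32 blocked=[1, 2, 3]
Op 6: conn=-1 S1=37 S2=4 S3=32 blocked=[1, 2, 3]
Op 7: conn=-11 S1=37 S2=4 S3=22 blocked=[1, 2, 3]
Op 8: conn=-27 S1=37 S2=-12 S3=22 blocked=[1, 2, 3]

Answer: -27 37 -12 22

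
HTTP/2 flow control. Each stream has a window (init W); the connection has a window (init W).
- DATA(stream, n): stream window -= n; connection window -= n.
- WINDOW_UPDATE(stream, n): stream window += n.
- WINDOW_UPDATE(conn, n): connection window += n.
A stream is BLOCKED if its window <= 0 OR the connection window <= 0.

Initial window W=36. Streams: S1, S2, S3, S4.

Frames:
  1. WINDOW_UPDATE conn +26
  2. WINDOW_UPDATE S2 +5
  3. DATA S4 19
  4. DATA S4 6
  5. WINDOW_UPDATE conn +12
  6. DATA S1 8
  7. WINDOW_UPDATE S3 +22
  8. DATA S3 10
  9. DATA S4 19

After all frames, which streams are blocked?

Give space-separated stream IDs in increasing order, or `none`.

Answer: S4

Derivation:
Op 1: conn=62 S1=36 S2=36 S3=36 S4=36 blocked=[]
Op 2: conn=62 S1=36 S2=41 S3=36 S4=36 blocked=[]
Op 3: conn=43 S1=36 S2=41 S3=36 S4=17 blocked=[]
Op 4: conn=37 S1=36 S2=41 S3=36 S4=11 blocked=[]
Op 5: conn=49 S1=36 S2=41 S3=36 S4=11 blocked=[]
Op 6: conn=41 S1=28 S2=41 S3=36 S4=11 blocked=[]
Op 7: conn=41 S1=28 S2=41 S3=58 S4=11 blocked=[]
Op 8: conn=31 S1=28 S2=41 S3=48 S4=11 blocked=[]
Op 9: conn=12 S1=28 S2=41 S3=48 S4=-8 blocked=[4]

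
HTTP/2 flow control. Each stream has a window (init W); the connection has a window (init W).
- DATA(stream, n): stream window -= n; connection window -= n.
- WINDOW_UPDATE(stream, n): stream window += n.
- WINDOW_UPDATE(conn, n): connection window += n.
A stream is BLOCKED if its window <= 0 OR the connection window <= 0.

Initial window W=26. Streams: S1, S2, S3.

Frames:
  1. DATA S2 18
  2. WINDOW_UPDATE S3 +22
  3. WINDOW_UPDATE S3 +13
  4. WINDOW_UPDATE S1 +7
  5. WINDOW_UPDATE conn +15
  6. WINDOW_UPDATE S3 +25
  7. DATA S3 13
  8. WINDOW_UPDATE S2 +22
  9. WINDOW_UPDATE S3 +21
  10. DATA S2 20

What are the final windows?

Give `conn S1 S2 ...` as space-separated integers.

Answer: -10 33 10 94

Derivation:
Op 1: conn=8 S1=26 S2=8 S3=26 blocked=[]
Op 2: conn=8 S1=26 S2=8 S3=48 blocked=[]
Op 3: conn=8 S1=26 S2=8 S3=61 blocked=[]
Op 4: conn=8 S1=33 S2=8 S3=61 blocked=[]
Op 5: conn=23 S1=33 S2=8 S3=61 blocked=[]
Op 6: conn=23 S1=33 S2=8 S3=86 blocked=[]
Op 7: conn=10 S1=33 S2=8 S3=73 blocked=[]
Op 8: conn=10 S1=33 S2=30 S3=73 blocked=[]
Op 9: conn=10 S1=33 S2=30 S3=94 blocked=[]
Op 10: conn=-10 S1=33 S2=10 S3=94 blocked=[1, 2, 3]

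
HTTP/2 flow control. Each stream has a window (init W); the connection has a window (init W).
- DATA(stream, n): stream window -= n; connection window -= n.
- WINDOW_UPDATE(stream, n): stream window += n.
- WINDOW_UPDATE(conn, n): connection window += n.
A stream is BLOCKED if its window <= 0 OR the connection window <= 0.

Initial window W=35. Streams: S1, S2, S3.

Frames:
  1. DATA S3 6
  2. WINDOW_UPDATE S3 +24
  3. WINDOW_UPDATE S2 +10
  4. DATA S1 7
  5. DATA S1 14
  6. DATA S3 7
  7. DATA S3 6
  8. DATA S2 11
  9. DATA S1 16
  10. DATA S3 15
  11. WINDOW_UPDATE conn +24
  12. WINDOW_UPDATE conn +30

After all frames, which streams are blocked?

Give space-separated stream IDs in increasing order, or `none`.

Answer: S1

Derivation:
Op 1: conn=29 S1=35 S2=35 S3=29 blocked=[]
Op 2: conn=29 S1=35 S2=35 S3=53 blocked=[]
Op 3: conn=29 S1=35 S2=45 S3=53 blocked=[]
Op 4: conn=22 S1=28 S2=45 S3=53 blocked=[]
Op 5: conn=8 S1=14 S2=45 S3=53 blocked=[]
Op 6: conn=1 S1=14 S2=45 S3=46 blocked=[]
Op 7: conn=-5 S1=14 S2=45 S3=40 blocked=[1, 2, 3]
Op 8: conn=-16 S1=14 S2=34 S3=40 blocked=[1, 2, 3]
Op 9: conn=-32 S1=-2 S2=34 S3=40 blocked=[1, 2, 3]
Op 10: conn=-47 S1=-2 S2=34 S3=25 blocked=[1, 2, 3]
Op 11: conn=-23 S1=-2 S2=34 S3=25 blocked=[1, 2, 3]
Op 12: conn=7 S1=-2 S2=34 S3=25 blocked=[1]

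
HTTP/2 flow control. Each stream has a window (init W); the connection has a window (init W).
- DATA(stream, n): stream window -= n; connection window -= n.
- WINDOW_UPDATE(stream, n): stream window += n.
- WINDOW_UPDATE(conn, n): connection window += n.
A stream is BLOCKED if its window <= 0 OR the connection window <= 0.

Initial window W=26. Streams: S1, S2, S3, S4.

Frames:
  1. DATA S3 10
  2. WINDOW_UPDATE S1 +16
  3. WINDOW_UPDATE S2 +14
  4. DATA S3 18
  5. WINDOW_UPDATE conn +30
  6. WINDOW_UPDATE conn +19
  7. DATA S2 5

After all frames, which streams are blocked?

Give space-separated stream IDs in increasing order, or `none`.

Answer: S3

Derivation:
Op 1: conn=16 S1=26 S2=26 S3=16 S4=26 blocked=[]
Op 2: conn=16 S1=42 S2=26 S3=16 S4=26 blocked=[]
Op 3: conn=16 S1=42 S2=40 S3=16 S4=26 blocked=[]
Op 4: conn=-2 S1=42 S2=40 S3=-2 S4=26 blocked=[1, 2, 3, 4]
Op 5: conn=28 S1=42 S2=40 S3=-2 S4=26 blocked=[3]
Op 6: conn=47 S1=42 S2=40 S3=-2 S4=26 blocked=[3]
Op 7: conn=42 S1=42 S2=35 S3=-2 S4=26 blocked=[3]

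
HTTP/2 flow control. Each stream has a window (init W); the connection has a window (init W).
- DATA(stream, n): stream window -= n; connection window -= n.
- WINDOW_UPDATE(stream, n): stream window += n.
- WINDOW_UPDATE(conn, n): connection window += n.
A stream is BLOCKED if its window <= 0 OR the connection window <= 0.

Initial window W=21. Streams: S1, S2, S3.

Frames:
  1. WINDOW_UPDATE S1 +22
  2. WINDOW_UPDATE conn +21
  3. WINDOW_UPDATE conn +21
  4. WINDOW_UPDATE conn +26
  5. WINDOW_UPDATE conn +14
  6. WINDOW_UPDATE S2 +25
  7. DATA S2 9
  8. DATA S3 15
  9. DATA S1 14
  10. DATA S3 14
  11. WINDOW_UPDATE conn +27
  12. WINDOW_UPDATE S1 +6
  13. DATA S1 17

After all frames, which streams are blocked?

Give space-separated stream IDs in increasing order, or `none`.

Op 1: conn=21 S1=43 S2=21 S3=21 blocked=[]
Op 2: conn=42 S1=43 S2=21 S3=21 blocked=[]
Op 3: conn=63 S1=43 S2=21 S3=21 blocked=[]
Op 4: conn=89 S1=43 S2=21 S3=21 blocked=[]
Op 5: conn=103 S1=43 S2=21 S3=21 blocked=[]
Op 6: conn=103 S1=43 S2=46 S3=21 blocked=[]
Op 7: conn=94 S1=43 S2=37 S3=21 blocked=[]
Op 8: conn=79 S1=43 S2=37 S3=6 blocked=[]
Op 9: conn=65 S1=29 S2=37 S3=6 blocked=[]
Op 10: conn=51 S1=29 S2=37 S3=-8 blocked=[3]
Op 11: conn=78 S1=29 S2=37 S3=-8 blocked=[3]
Op 12: conn=78 S1=35 S2=37 S3=-8 blocked=[3]
Op 13: conn=61 S1=18 S2=37 S3=-8 blocked=[3]

Answer: S3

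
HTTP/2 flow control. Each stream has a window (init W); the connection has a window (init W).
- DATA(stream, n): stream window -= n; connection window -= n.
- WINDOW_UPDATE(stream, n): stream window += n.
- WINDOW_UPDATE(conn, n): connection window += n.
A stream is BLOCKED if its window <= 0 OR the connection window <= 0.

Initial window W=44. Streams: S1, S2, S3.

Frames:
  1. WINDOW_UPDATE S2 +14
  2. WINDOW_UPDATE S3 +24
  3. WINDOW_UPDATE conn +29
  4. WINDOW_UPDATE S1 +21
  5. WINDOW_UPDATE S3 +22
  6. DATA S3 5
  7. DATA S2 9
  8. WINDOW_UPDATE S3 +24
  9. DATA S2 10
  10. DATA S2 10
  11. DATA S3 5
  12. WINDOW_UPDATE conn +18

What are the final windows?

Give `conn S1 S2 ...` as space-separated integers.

Answer: 52 65 29 104

Derivation:
Op 1: conn=44 S1=44 S2=58 S3=44 blocked=[]
Op 2: conn=44 S1=44 S2=58 S3=68 blocked=[]
Op 3: conn=73 S1=44 S2=58 S3=68 blocked=[]
Op 4: conn=73 S1=65 S2=58 S3=68 blocked=[]
Op 5: conn=73 S1=65 S2=58 S3=90 blocked=[]
Op 6: conn=68 S1=65 S2=58 S3=85 blocked=[]
Op 7: conn=59 S1=65 S2=49 S3=85 blocked=[]
Op 8: conn=59 S1=65 S2=49 S3=109 blocked=[]
Op 9: conn=49 S1=65 S2=39 S3=109 blocked=[]
Op 10: conn=39 S1=65 S2=29 S3=109 blocked=[]
Op 11: conn=34 S1=65 S2=29 S3=104 blocked=[]
Op 12: conn=52 S1=65 S2=29 S3=104 blocked=[]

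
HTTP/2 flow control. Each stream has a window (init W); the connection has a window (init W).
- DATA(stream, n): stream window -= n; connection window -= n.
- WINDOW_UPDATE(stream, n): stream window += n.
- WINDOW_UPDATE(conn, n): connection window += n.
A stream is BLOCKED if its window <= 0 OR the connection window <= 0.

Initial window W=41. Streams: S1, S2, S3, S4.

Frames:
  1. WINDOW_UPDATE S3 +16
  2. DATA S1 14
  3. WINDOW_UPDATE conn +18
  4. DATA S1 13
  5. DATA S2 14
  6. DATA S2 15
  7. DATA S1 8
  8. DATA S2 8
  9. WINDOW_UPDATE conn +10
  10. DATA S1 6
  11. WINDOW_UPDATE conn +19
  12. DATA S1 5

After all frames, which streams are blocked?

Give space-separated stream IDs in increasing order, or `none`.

Answer: S1

Derivation:
Op 1: conn=41 S1=41 S2=41 S3=57 S4=41 blocked=[]
Op 2: conn=27 S1=27 S2=41 S3=57 S4=41 blocked=[]
Op 3: conn=45 S1=27 S2=41 S3=57 S4=41 blocked=[]
Op 4: conn=32 S1=14 S2=41 S3=57 S4=41 blocked=[]
Op 5: conn=18 S1=14 S2=27 S3=57 S4=41 blocked=[]
Op 6: conn=3 S1=14 S2=12 S3=57 S4=41 blocked=[]
Op 7: conn=-5 S1=6 S2=12 S3=57 S4=41 blocked=[1, 2, 3, 4]
Op 8: conn=-13 S1=6 S2=4 S3=57 S4=41 blocked=[1, 2, 3, 4]
Op 9: conn=-3 S1=6 S2=4 S3=57 S4=41 blocked=[1, 2, 3, 4]
Op 10: conn=-9 S1=0 S2=4 S3=57 S4=41 blocked=[1, 2, 3, 4]
Op 11: conn=10 S1=0 S2=4 S3=57 S4=41 blocked=[1]
Op 12: conn=5 S1=-5 S2=4 S3=57 S4=41 blocked=[1]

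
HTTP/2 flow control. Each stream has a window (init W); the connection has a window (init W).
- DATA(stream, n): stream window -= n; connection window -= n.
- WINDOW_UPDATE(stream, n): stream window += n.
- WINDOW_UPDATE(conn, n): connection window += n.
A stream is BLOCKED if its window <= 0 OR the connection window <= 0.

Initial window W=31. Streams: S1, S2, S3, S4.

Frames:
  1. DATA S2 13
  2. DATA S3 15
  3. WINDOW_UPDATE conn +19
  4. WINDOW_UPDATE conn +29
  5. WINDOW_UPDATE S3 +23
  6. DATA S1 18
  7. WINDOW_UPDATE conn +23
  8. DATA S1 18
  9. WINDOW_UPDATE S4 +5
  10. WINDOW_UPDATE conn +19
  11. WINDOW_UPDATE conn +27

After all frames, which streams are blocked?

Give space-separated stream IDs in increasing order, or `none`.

Op 1: conn=18 S1=31 S2=18 S3=31 S4=31 blocked=[]
Op 2: conn=3 S1=31 S2=18 S3=16 S4=31 blocked=[]
Op 3: conn=22 S1=31 S2=18 S3=16 S4=31 blocked=[]
Op 4: conn=51 S1=31 S2=18 S3=16 S4=31 blocked=[]
Op 5: conn=51 S1=31 S2=18 S3=39 S4=31 blocked=[]
Op 6: conn=33 S1=13 S2=18 S3=39 S4=31 blocked=[]
Op 7: conn=56 S1=13 S2=18 S3=39 S4=31 blocked=[]
Op 8: conn=38 S1=-5 S2=18 S3=39 S4=31 blocked=[1]
Op 9: conn=38 S1=-5 S2=18 S3=39 S4=36 blocked=[1]
Op 10: conn=57 S1=-5 S2=18 S3=39 S4=36 blocked=[1]
Op 11: conn=84 S1=-5 S2=18 S3=39 S4=36 blocked=[1]

Answer: S1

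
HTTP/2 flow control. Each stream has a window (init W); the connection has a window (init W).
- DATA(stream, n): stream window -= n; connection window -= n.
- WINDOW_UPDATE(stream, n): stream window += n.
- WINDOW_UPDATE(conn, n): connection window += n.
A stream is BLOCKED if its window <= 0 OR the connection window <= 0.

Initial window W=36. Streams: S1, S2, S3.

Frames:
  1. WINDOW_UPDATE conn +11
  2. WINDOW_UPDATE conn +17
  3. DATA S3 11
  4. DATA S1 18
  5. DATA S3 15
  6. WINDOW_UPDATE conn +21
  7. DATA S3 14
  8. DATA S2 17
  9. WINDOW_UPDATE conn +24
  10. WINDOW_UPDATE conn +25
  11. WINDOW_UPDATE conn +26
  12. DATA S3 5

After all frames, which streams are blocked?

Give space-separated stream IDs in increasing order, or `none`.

Answer: S3

Derivation:
Op 1: conn=47 S1=36 S2=36 S3=36 blocked=[]
Op 2: conn=64 S1=36 S2=36 S3=36 blocked=[]
Op 3: conn=53 S1=36 S2=36 S3=25 blocked=[]
Op 4: conn=35 S1=18 S2=36 S3=25 blocked=[]
Op 5: conn=20 S1=18 S2=36 S3=10 blocked=[]
Op 6: conn=41 S1=18 S2=36 S3=10 blocked=[]
Op 7: conn=27 S1=18 S2=36 S3=-4 blocked=[3]
Op 8: conn=10 S1=18 S2=19 S3=-4 blocked=[3]
Op 9: conn=34 S1=18 S2=19 S3=-4 blocked=[3]
Op 10: conn=59 S1=18 S2=19 S3=-4 blocked=[3]
Op 11: conn=85 S1=18 S2=19 S3=-4 blocked=[3]
Op 12: conn=80 S1=18 S2=19 S3=-9 blocked=[3]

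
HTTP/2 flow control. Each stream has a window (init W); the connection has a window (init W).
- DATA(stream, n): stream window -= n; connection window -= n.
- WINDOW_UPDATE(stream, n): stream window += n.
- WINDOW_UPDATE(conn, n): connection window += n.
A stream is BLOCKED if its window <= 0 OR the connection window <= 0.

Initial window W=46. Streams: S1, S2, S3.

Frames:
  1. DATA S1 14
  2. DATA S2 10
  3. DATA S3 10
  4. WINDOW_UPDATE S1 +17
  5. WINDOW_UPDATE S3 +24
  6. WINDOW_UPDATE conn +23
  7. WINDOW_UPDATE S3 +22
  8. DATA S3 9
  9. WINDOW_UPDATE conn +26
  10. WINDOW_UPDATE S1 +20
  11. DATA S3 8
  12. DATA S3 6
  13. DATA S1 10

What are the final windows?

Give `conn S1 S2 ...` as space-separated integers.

Answer: 28 59 36 59

Derivation:
Op 1: conn=32 S1=32 S2=46 S3=46 blocked=[]
Op 2: conn=22 S1=32 S2=36 S3=46 blocked=[]
Op 3: conn=12 S1=32 S2=36 S3=36 blocked=[]
Op 4: conn=12 S1=49 S2=36 S3=36 blocked=[]
Op 5: conn=12 S1=49 S2=36 S3=60 blocked=[]
Op 6: conn=35 S1=49 S2=36 S3=60 blocked=[]
Op 7: conn=35 S1=49 S2=36 S3=82 blocked=[]
Op 8: conn=26 S1=49 S2=36 S3=73 blocked=[]
Op 9: conn=52 S1=49 S2=36 S3=73 blocked=[]
Op 10: conn=52 S1=69 S2=36 S3=73 blocked=[]
Op 11: conn=44 S1=69 S2=36 S3=65 blocked=[]
Op 12: conn=38 S1=69 S2=36 S3=59 blocked=[]
Op 13: conn=28 S1=59 S2=36 S3=59 blocked=[]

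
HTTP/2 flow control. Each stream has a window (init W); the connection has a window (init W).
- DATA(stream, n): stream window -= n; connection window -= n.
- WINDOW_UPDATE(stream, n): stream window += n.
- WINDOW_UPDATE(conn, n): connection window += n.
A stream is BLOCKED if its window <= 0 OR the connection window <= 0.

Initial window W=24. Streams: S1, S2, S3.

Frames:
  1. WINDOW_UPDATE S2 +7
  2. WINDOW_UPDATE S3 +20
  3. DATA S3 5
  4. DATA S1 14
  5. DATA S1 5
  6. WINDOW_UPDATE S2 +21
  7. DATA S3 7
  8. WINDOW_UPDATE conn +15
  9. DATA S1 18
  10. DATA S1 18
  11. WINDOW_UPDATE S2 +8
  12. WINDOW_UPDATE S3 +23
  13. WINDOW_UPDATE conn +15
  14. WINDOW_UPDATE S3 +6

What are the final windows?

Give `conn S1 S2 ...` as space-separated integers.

Op 1: conn=24 S1=24 S2=31 S3=24 blocked=[]
Op 2: conn=24 S1=24 S2=31 S3=44 blocked=[]
Op 3: conn=19 S1=24 S2=31 S3=39 blocked=[]
Op 4: conn=5 S1=10 S2=31 S3=39 blocked=[]
Op 5: conn=0 S1=5 S2=31 S3=39 blocked=[1, 2, 3]
Op 6: conn=0 S1=5 S2=52 S3=39 blocked=[1, 2, 3]
Op 7: conn=-7 S1=5 S2=52 S3=32 blocked=[1, 2, 3]
Op 8: conn=8 S1=5 S2=52 S3=32 blocked=[]
Op 9: conn=-10 S1=-13 S2=52 S3=32 blocked=[1, 2, 3]
Op 10: conn=-28 S1=-31 S2=52 S3=32 blocked=[1, 2, 3]
Op 11: conn=-28 S1=-31 S2=60 S3=32 blocked=[1, 2, 3]
Op 12: conn=-28 S1=-31 S2=60 S3=55 blocked=[1, 2, 3]
Op 13: conn=-13 S1=-31 S2=60 S3=55 blocked=[1, 2, 3]
Op 14: conn=-13 S1=-31 S2=60 S3=61 blocked=[1, 2, 3]

Answer: -13 -31 60 61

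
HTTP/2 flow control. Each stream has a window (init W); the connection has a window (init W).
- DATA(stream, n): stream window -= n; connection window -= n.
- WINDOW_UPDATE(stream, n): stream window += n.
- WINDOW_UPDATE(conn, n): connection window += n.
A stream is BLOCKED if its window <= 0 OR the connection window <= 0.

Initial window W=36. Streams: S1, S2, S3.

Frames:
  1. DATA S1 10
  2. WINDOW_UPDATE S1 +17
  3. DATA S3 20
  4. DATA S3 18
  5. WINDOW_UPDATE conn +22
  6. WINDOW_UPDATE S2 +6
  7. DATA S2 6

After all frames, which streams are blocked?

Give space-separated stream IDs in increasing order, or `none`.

Op 1: conn=26 S1=26 S2=36 S3=36 blocked=[]
Op 2: conn=26 S1=43 S2=36 S3=36 blocked=[]
Op 3: conn=6 S1=43 S2=36 S3=16 blocked=[]
Op 4: conn=-12 S1=43 S2=36 S3=-2 blocked=[1, 2, 3]
Op 5: conn=10 S1=43 S2=36 S3=-2 blocked=[3]
Op 6: conn=10 S1=43 S2=42 S3=-2 blocked=[3]
Op 7: conn=4 S1=43 S2=36 S3=-2 blocked=[3]

Answer: S3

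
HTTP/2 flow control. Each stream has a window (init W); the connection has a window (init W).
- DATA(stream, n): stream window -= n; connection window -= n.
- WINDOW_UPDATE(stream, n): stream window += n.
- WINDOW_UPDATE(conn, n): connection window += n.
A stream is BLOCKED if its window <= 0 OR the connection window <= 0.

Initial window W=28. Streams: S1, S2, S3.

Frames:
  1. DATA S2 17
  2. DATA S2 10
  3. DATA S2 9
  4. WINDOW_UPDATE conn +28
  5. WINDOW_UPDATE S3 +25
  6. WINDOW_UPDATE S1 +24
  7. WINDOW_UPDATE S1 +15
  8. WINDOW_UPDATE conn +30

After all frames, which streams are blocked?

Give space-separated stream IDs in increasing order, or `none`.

Op 1: conn=11 S1=28 S2=11 S3=28 blocked=[]
Op 2: conn=1 S1=28 S2=1 S3=28 blocked=[]
Op 3: conn=-8 S1=28 S2=-8 S3=28 blocked=[1, 2, 3]
Op 4: conn=20 S1=28 S2=-8 S3=28 blocked=[2]
Op 5: conn=20 S1=28 S2=-8 S3=53 blocked=[2]
Op 6: conn=20 S1=52 S2=-8 S3=53 blocked=[2]
Op 7: conn=20 S1=67 S2=-8 S3=53 blocked=[2]
Op 8: conn=50 S1=67 S2=-8 S3=53 blocked=[2]

Answer: S2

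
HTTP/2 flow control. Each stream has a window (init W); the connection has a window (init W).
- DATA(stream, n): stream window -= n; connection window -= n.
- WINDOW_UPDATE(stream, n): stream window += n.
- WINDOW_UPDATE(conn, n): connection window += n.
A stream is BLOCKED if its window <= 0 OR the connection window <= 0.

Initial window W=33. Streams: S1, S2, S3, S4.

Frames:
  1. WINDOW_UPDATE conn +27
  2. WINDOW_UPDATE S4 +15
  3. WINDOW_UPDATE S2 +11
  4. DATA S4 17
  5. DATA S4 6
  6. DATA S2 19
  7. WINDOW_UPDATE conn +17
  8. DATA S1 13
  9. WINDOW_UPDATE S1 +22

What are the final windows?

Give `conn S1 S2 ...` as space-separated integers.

Op 1: conn=60 S1=33 S2=33 S3=33 S4=33 blocked=[]
Op 2: conn=60 S1=33 S2=33 S3=33 S4=48 blocked=[]
Op 3: conn=60 S1=33 S2=44 S3=33 S4=48 blocked=[]
Op 4: conn=43 S1=33 S2=44 S3=33 S4=31 blocked=[]
Op 5: conn=37 S1=33 S2=44 S3=33 S4=25 blocked=[]
Op 6: conn=18 S1=33 S2=25 S3=33 S4=25 blocked=[]
Op 7: conn=35 S1=33 S2=25 S3=33 S4=25 blocked=[]
Op 8: conn=22 S1=20 S2=25 S3=33 S4=25 blocked=[]
Op 9: conn=22 S1=42 S2=25 S3=33 S4=25 blocked=[]

Answer: 22 42 25 33 25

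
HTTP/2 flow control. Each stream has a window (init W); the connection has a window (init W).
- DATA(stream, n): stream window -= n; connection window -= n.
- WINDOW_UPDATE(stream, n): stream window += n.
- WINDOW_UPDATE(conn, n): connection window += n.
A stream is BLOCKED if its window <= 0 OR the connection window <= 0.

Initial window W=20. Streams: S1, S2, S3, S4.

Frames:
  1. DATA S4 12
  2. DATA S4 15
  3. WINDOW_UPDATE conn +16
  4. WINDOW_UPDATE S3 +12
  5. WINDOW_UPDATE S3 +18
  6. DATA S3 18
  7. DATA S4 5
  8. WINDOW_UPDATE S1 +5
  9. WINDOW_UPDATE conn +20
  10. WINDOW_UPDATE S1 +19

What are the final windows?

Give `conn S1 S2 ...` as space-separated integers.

Op 1: conn=8 S1=20 S2=20 S3=20 S4=8 blocked=[]
Op 2: conn=-7 S1=20 S2=20 S3=20 S4=-7 blocked=[1, 2, 3, 4]
Op 3: conn=9 S1=20 S2=20 S3=20 S4=-7 blocked=[4]
Op 4: conn=9 S1=20 S2=20 S3=32 S4=-7 blocked=[4]
Op 5: conn=9 S1=20 S2=20 S3=50 S4=-7 blocked=[4]
Op 6: conn=-9 S1=20 S2=20 S3=32 S4=-7 blocked=[1, 2, 3, 4]
Op 7: conn=-14 S1=20 S2=20 S3=32 S4=-12 blocked=[1, 2, 3, 4]
Op 8: conn=-14 S1=25 S2=20 S3=32 S4=-12 blocked=[1, 2, 3, 4]
Op 9: conn=6 S1=25 S2=20 S3=32 S4=-12 blocked=[4]
Op 10: conn=6 S1=44 S2=20 S3=32 S4=-12 blocked=[4]

Answer: 6 44 20 32 -12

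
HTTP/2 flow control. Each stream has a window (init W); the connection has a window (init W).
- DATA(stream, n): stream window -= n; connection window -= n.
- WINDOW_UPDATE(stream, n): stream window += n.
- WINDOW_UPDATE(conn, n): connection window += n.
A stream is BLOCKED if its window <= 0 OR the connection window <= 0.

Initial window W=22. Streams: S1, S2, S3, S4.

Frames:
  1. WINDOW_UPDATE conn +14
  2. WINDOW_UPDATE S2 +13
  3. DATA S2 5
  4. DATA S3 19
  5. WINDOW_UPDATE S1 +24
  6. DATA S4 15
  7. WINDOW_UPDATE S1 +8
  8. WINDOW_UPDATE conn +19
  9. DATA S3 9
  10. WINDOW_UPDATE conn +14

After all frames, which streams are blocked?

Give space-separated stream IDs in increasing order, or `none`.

Op 1: conn=36 S1=22 S2=22 S3=22 S4=22 blocked=[]
Op 2: conn=36 S1=22 S2=35 S3=22 S4=22 blocked=[]
Op 3: conn=31 S1=22 S2=30 S3=22 S4=22 blocked=[]
Op 4: conn=12 S1=22 S2=30 S3=3 S4=22 blocked=[]
Op 5: conn=12 S1=46 S2=30 S3=3 S4=22 blocked=[]
Op 6: conn=-3 S1=46 S2=30 S3=3 S4=7 blocked=[1, 2, 3, 4]
Op 7: conn=-3 S1=54 S2=30 S3=3 S4=7 blocked=[1, 2, 3, 4]
Op 8: conn=16 S1=54 S2=30 S3=3 S4=7 blocked=[]
Op 9: conn=7 S1=54 S2=30 S3=-6 S4=7 blocked=[3]
Op 10: conn=21 S1=54 S2=30 S3=-6 S4=7 blocked=[3]

Answer: S3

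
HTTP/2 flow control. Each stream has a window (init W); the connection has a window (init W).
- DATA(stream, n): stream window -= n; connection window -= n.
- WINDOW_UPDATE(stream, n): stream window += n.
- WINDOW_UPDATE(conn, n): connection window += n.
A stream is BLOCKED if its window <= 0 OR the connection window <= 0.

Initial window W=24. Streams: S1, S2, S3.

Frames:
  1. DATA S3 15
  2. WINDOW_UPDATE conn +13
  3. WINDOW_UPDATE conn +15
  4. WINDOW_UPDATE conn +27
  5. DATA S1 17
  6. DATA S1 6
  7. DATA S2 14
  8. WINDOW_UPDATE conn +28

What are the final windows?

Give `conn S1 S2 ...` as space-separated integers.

Op 1: conn=9 S1=24 S2=24 S3=9 blocked=[]
Op 2: conn=22 S1=24 S2=24 S3=9 blocked=[]
Op 3: conn=37 S1=24 S2=24 S3=9 blocked=[]
Op 4: conn=64 S1=24 S2=24 S3=9 blocked=[]
Op 5: conn=47 S1=7 S2=24 S3=9 blocked=[]
Op 6: conn=41 S1=1 S2=24 S3=9 blocked=[]
Op 7: conn=27 S1=1 S2=10 S3=9 blocked=[]
Op 8: conn=55 S1=1 S2=10 S3=9 blocked=[]

Answer: 55 1 10 9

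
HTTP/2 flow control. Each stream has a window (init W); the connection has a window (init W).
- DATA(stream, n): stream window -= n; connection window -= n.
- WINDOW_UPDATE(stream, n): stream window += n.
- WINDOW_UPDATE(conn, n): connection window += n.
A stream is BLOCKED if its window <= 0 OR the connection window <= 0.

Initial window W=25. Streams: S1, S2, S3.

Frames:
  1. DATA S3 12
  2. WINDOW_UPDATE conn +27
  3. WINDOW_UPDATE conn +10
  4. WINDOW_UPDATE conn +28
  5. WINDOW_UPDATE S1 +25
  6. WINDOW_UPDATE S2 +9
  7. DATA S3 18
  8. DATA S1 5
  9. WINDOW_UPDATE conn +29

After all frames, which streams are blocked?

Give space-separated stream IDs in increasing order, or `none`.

Answer: S3

Derivation:
Op 1: conn=13 S1=25 S2=25 S3=13 blocked=[]
Op 2: conn=40 S1=25 S2=25 S3=13 blocked=[]
Op 3: conn=50 S1=25 S2=25 S3=13 blocked=[]
Op 4: conn=78 S1=25 S2=25 S3=13 blocked=[]
Op 5: conn=78 S1=50 S2=25 S3=13 blocked=[]
Op 6: conn=78 S1=50 S2=34 S3=13 blocked=[]
Op 7: conn=60 S1=50 S2=34 S3=-5 blocked=[3]
Op 8: conn=55 S1=45 S2=34 S3=-5 blocked=[3]
Op 9: conn=84 S1=45 S2=34 S3=-5 blocked=[3]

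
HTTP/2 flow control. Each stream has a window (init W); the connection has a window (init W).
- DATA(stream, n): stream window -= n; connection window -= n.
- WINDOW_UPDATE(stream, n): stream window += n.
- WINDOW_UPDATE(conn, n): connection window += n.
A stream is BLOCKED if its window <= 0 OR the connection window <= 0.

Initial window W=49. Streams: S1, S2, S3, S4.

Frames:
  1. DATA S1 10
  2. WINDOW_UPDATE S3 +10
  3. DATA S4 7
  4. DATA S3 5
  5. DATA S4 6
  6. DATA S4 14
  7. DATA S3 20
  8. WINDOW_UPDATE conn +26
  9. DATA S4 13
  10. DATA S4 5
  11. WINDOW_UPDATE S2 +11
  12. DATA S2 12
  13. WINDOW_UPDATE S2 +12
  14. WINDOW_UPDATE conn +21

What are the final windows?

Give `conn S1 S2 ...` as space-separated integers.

Op 1: conn=39 S1=39 S2=49 S3=49 S4=49 blocked=[]
Op 2: conn=39 S1=39 S2=49 S3=59 S4=49 blocked=[]
Op 3: conn=32 S1=39 S2=49 S3=59 S4=42 blocked=[]
Op 4: conn=27 S1=39 S2=49 S3=54 S4=42 blocked=[]
Op 5: conn=21 S1=39 S2=49 S3=54 S4=36 blocked=[]
Op 6: conn=7 S1=39 S2=49 S3=54 S4=22 blocked=[]
Op 7: conn=-13 S1=39 S2=49 S3=34 S4=22 blocked=[1, 2, 3, 4]
Op 8: conn=13 S1=39 S2=49 S3=34 S4=22 blocked=[]
Op 9: conn=0 S1=39 S2=49 S3=34 S4=9 blocked=[1, 2, 3, 4]
Op 10: conn=-5 S1=39 S2=49 S3=34 S4=4 blocked=[1, 2, 3, 4]
Op 11: conn=-5 S1=39 S2=60 S3=34 S4=4 blocked=[1, 2, 3, 4]
Op 12: conn=-17 S1=39 S2=48 S3=34 S4=4 blocked=[1, 2, 3, 4]
Op 13: conn=-17 S1=39 S2=60 S3=34 S4=4 blocked=[1, 2, 3, 4]
Op 14: conn=4 S1=39 S2=60 S3=34 S4=4 blocked=[]

Answer: 4 39 60 34 4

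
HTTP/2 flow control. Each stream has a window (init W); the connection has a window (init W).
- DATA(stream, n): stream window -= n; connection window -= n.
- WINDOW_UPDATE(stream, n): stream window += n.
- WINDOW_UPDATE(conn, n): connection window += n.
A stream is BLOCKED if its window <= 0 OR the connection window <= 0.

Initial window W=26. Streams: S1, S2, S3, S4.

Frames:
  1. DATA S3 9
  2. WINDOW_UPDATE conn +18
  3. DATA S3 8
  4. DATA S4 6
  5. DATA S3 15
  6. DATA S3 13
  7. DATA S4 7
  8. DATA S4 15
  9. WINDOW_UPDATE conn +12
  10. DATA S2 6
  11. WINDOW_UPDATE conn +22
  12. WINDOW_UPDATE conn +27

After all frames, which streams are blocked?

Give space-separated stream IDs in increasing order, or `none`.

Answer: S3 S4

Derivation:
Op 1: conn=17 S1=26 S2=26 S3=17 S4=26 blocked=[]
Op 2: conn=35 S1=26 S2=26 S3=17 S4=26 blocked=[]
Op 3: conn=27 S1=26 S2=26 S3=9 S4=26 blocked=[]
Op 4: conn=21 S1=26 S2=26 S3=9 S4=20 blocked=[]
Op 5: conn=6 S1=26 S2=26 S3=-6 S4=20 blocked=[3]
Op 6: conn=-7 S1=26 S2=26 S3=-19 S4=20 blocked=[1, 2, 3, 4]
Op 7: conn=-14 S1=26 S2=26 S3=-19 S4=13 blocked=[1, 2, 3, 4]
Op 8: conn=-29 S1=26 S2=26 S3=-19 S4=-2 blocked=[1, 2, 3, 4]
Op 9: conn=-17 S1=26 S2=26 S3=-19 S4=-2 blocked=[1, 2, 3, 4]
Op 10: conn=-23 S1=26 S2=20 S3=-19 S4=-2 blocked=[1, 2, 3, 4]
Op 11: conn=-1 S1=26 S2=20 S3=-19 S4=-2 blocked=[1, 2, 3, 4]
Op 12: conn=26 S1=26 S2=20 S3=-19 S4=-2 blocked=[3, 4]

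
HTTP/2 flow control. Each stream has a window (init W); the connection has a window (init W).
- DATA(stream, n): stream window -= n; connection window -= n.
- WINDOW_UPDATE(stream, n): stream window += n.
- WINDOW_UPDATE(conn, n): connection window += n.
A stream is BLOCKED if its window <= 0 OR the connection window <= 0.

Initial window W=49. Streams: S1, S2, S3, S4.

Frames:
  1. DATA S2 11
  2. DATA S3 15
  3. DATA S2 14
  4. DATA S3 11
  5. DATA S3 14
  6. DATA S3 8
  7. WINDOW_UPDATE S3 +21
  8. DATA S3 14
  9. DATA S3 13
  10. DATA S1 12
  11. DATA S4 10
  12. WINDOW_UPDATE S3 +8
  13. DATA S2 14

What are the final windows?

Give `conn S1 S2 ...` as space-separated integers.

Answer: -87 37 10 3 39

Derivation:
Op 1: conn=38 S1=49 S2=38 S3=49 S4=49 blocked=[]
Op 2: conn=23 S1=49 S2=38 S3=34 S4=49 blocked=[]
Op 3: conn=9 S1=49 S2=24 S3=34 S4=49 blocked=[]
Op 4: conn=-2 S1=49 S2=24 S3=23 S4=49 blocked=[1, 2, 3, 4]
Op 5: conn=-16 S1=49 S2=24 S3=9 S4=49 blocked=[1, 2, 3, 4]
Op 6: conn=-24 S1=49 S2=24 S3=1 S4=49 blocked=[1, 2, 3, 4]
Op 7: conn=-24 S1=49 S2=24 S3=22 S4=49 blocked=[1, 2, 3, 4]
Op 8: conn=-38 S1=49 S2=24 S3=8 S4=49 blocked=[1, 2, 3, 4]
Op 9: conn=-51 S1=49 S2=24 S3=-5 S4=49 blocked=[1, 2, 3, 4]
Op 10: conn=-63 S1=37 S2=24 S3=-5 S4=49 blocked=[1, 2, 3, 4]
Op 11: conn=-73 S1=37 S2=24 S3=-5 S4=39 blocked=[1, 2, 3, 4]
Op 12: conn=-73 S1=37 S2=24 S3=3 S4=39 blocked=[1, 2, 3, 4]
Op 13: conn=-87 S1=37 S2=10 S3=3 S4=39 blocked=[1, 2, 3, 4]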